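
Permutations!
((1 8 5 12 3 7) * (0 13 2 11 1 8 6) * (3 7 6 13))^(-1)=((0 3 6)(1 13 2 11)(5 12 7 8))^(-1)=(0 6 3)(1 11 2 13)(5 8 7 12)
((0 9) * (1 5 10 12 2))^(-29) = ((0 9)(1 5 10 12 2))^(-29) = (0 9)(1 5 10 12 2)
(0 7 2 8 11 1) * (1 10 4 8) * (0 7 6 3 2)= [6, 7, 1, 2, 8, 5, 3, 0, 11, 9, 4, 10]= (0 6 3 2 1 7)(4 8 11 10)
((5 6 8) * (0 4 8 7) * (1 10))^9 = (0 5)(1 10)(4 6)(7 8)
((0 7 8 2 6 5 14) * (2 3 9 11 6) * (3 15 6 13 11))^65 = (0 8 6 14 7 15 5)(3 9)(11 13)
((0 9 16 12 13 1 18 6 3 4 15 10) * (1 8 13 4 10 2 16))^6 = (0 10 3 6 18 1 9)(2 16 12 4 15)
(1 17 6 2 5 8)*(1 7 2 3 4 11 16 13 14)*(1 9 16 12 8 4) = (1 17 6 3)(2 5 4 11 12 8 7)(9 16 13 14) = [0, 17, 5, 1, 11, 4, 3, 2, 7, 16, 10, 12, 8, 14, 9, 15, 13, 6]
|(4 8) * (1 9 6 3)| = 4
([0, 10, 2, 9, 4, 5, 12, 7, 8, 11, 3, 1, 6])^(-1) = [0, 11, 2, 10, 4, 5, 12, 7, 8, 3, 1, 9, 6]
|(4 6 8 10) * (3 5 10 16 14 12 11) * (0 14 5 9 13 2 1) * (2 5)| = |(0 14 12 11 3 9 13 5 10 4 6 8 16 2 1)| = 15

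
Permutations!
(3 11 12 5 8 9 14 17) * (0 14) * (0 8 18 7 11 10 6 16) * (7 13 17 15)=(0 14 15 7 11 12 5 18 13 17 3 10 6 16)(8 9)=[14, 1, 2, 10, 4, 18, 16, 11, 9, 8, 6, 12, 5, 17, 15, 7, 0, 3, 13]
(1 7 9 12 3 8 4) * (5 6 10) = (1 7 9 12 3 8 4)(5 6 10) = [0, 7, 2, 8, 1, 6, 10, 9, 4, 12, 5, 11, 3]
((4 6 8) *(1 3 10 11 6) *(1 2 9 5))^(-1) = ((1 3 10 11 6 8 4 2 9 5))^(-1) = (1 5 9 2 4 8 6 11 10 3)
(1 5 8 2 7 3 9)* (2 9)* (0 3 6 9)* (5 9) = [3, 9, 7, 2, 4, 8, 5, 6, 0, 1] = (0 3 2 7 6 5 8)(1 9)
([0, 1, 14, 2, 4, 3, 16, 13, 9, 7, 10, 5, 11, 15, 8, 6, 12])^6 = [0, 1, 15, 13, 4, 7, 2, 11, 16, 12, 10, 9, 8, 5, 6, 3, 14]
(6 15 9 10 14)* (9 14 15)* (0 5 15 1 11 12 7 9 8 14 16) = (0 5 15 16)(1 11 12 7 9 10)(6 8 14) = [5, 11, 2, 3, 4, 15, 8, 9, 14, 10, 1, 12, 7, 13, 6, 16, 0]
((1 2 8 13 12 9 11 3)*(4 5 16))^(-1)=(1 3 11 9 12 13 8 2)(4 16 5)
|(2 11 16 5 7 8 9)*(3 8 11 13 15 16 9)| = 8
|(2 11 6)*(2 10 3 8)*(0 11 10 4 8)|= |(0 11 6 4 8 2 10 3)|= 8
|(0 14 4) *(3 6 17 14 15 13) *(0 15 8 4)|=9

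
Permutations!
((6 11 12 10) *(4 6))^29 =((4 6 11 12 10))^29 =(4 10 12 11 6)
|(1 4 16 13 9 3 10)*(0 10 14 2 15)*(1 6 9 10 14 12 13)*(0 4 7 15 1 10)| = |(0 14 2 1 7 15 4 16 10 6 9 3 12 13)| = 14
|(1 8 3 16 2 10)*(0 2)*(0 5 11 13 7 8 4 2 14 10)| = |(0 14 10 1 4 2)(3 16 5 11 13 7 8)| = 42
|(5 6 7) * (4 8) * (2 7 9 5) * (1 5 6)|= |(1 5)(2 7)(4 8)(6 9)|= 2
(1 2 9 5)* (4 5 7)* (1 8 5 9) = (1 2)(4 9 7)(5 8) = [0, 2, 1, 3, 9, 8, 6, 4, 5, 7]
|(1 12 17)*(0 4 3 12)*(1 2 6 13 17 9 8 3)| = 12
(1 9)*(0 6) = (0 6)(1 9) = [6, 9, 2, 3, 4, 5, 0, 7, 8, 1]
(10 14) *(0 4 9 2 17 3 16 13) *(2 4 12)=(0 12 2 17 3 16 13)(4 9)(10 14)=[12, 1, 17, 16, 9, 5, 6, 7, 8, 4, 14, 11, 2, 0, 10, 15, 13, 3]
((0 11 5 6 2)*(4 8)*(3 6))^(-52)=(0 5 6)(2 11 3)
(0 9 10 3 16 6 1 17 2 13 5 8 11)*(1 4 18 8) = (0 9 10 3 16 6 4 18 8 11)(1 17 2 13 5) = [9, 17, 13, 16, 18, 1, 4, 7, 11, 10, 3, 0, 12, 5, 14, 15, 6, 2, 8]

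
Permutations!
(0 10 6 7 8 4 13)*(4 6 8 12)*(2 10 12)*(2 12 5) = (0 5 2 10 8 6 7 12 4 13) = [5, 1, 10, 3, 13, 2, 7, 12, 6, 9, 8, 11, 4, 0]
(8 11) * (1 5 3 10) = (1 5 3 10)(8 11) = [0, 5, 2, 10, 4, 3, 6, 7, 11, 9, 1, 8]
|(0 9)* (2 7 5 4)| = |(0 9)(2 7 5 4)| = 4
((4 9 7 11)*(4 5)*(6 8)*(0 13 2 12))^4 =(13)(4 5 11 7 9)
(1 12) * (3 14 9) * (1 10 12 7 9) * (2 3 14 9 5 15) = (1 7 5 15 2 3 9 14)(10 12) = [0, 7, 3, 9, 4, 15, 6, 5, 8, 14, 12, 11, 10, 13, 1, 2]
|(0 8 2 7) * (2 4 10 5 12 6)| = |(0 8 4 10 5 12 6 2 7)| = 9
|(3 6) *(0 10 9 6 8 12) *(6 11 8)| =6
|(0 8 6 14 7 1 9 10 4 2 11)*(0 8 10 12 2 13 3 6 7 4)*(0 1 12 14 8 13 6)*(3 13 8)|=40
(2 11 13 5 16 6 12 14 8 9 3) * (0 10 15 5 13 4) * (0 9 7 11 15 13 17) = (0 10 13 17)(2 15 5 16 6 12 14 8 7 11 4 9 3) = [10, 1, 15, 2, 9, 16, 12, 11, 7, 3, 13, 4, 14, 17, 8, 5, 6, 0]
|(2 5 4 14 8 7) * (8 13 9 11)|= |(2 5 4 14 13 9 11 8 7)|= 9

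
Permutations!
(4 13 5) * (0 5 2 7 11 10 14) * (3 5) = [3, 1, 7, 5, 13, 4, 6, 11, 8, 9, 14, 10, 12, 2, 0] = (0 3 5 4 13 2 7 11 10 14)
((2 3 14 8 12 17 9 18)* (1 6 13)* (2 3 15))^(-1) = (1 13 6)(2 15)(3 18 9 17 12 8 14)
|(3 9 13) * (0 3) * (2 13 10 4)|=|(0 3 9 10 4 2 13)|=7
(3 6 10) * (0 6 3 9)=[6, 1, 2, 3, 4, 5, 10, 7, 8, 0, 9]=(0 6 10 9)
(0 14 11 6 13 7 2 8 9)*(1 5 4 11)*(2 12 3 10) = (0 14 1 5 4 11 6 13 7 12 3 10 2 8 9) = [14, 5, 8, 10, 11, 4, 13, 12, 9, 0, 2, 6, 3, 7, 1]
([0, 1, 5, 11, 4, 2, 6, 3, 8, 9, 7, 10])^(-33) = (2 5)(3 7 10 11)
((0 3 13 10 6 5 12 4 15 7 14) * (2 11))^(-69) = (0 15 5 13 14 4 6 3 7 12 10)(2 11)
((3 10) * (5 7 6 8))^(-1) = ((3 10)(5 7 6 8))^(-1) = (3 10)(5 8 6 7)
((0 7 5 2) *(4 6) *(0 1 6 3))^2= (0 5 1 4)(2 6 3 7)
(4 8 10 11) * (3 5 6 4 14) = (3 5 6 4 8 10 11 14) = [0, 1, 2, 5, 8, 6, 4, 7, 10, 9, 11, 14, 12, 13, 3]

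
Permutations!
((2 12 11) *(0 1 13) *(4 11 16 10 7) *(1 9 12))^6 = (0 4 9 11 12 2 16 1 10 13 7)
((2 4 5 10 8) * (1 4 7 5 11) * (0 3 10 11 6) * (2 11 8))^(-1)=(0 6 4 1 11 8 5 7 2 10 3)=((0 3 10 2 7 5 8 11 1 4 6))^(-1)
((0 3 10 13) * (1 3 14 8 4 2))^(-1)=(0 13 10 3 1 2 4 8 14)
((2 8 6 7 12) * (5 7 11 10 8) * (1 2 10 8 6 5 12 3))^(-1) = ((1 2 12 10 6 11 8 5 7 3))^(-1) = (1 3 7 5 8 11 6 10 12 2)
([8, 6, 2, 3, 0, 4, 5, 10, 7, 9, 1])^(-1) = (0 4 5 6 1 10 7 8)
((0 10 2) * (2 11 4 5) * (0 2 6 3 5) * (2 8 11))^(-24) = (11)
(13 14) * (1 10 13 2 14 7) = (1 10 13 7)(2 14) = [0, 10, 14, 3, 4, 5, 6, 1, 8, 9, 13, 11, 12, 7, 2]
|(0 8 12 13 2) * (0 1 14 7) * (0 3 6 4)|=|(0 8 12 13 2 1 14 7 3 6 4)|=11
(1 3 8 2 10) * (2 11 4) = (1 3 8 11 4 2 10) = [0, 3, 10, 8, 2, 5, 6, 7, 11, 9, 1, 4]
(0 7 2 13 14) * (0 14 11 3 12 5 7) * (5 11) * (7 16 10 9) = (2 13 5 16 10 9 7)(3 12 11) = [0, 1, 13, 12, 4, 16, 6, 2, 8, 7, 9, 3, 11, 5, 14, 15, 10]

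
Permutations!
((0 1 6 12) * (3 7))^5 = (0 1 6 12)(3 7)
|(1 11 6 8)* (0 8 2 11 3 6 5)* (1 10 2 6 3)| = 6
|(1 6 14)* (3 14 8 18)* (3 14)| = 5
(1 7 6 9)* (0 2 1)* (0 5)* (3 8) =(0 2 1 7 6 9 5)(3 8) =[2, 7, 1, 8, 4, 0, 9, 6, 3, 5]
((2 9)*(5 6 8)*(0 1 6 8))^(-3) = ((0 1 6)(2 9)(5 8))^(-3) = (2 9)(5 8)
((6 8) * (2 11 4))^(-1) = ((2 11 4)(6 8))^(-1) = (2 4 11)(6 8)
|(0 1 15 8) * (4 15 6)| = 6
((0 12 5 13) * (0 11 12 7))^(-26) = (5 11)(12 13)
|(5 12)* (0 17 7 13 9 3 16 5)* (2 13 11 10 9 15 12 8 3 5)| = |(0 17 7 11 10 9 5 8 3 16 2 13 15 12)| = 14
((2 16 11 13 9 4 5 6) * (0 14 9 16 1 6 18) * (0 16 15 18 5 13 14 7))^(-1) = (0 7)(1 2 6)(4 9 14 11 16 18 15 13) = ((0 7)(1 6 2)(4 13 15 18 16 11 14 9))^(-1)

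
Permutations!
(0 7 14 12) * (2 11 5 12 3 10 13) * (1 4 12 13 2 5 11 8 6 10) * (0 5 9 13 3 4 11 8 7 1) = [1, 11, 7, 0, 12, 3, 10, 14, 6, 13, 2, 8, 5, 9, 4] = (0 1 11 8 6 10 2 7 14 4 12 5 3)(9 13)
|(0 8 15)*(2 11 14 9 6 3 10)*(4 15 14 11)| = 10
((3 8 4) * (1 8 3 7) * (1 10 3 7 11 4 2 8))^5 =(2 8)(3 10 7)(4 11)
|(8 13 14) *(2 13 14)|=|(2 13)(8 14)|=2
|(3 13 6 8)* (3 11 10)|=6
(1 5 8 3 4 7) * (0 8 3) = [8, 5, 2, 4, 7, 3, 6, 1, 0] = (0 8)(1 5 3 4 7)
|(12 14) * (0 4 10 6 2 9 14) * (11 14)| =9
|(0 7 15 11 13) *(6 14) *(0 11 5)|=4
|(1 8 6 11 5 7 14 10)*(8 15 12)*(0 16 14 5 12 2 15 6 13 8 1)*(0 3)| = 20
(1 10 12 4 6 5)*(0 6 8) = [6, 10, 2, 3, 8, 1, 5, 7, 0, 9, 12, 11, 4] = (0 6 5 1 10 12 4 8)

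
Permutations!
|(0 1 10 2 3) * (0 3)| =4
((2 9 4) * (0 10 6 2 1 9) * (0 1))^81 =((0 10 6 2 1 9 4))^81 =(0 1 10 9 6 4 2)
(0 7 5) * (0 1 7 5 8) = (0 5 1 7 8) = [5, 7, 2, 3, 4, 1, 6, 8, 0]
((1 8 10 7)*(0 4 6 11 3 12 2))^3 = (0 11 2 6 12 4 3)(1 7 10 8) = ((0 4 6 11 3 12 2)(1 8 10 7))^3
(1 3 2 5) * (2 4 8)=(1 3 4 8 2 5)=[0, 3, 5, 4, 8, 1, 6, 7, 2]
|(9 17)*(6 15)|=2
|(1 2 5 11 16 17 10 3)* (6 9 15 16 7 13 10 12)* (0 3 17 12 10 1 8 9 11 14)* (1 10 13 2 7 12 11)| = |(0 3 8 9 15 16 11 12 6 1 7 2 5 14)(10 17 13)| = 42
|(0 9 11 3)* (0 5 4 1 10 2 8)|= 10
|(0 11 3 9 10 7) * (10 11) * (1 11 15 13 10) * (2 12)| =|(0 1 11 3 9 15 13 10 7)(2 12)| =18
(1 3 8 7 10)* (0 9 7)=[9, 3, 2, 8, 4, 5, 6, 10, 0, 7, 1]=(0 9 7 10 1 3 8)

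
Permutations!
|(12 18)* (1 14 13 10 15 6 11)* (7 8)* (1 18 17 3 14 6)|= |(1 6 11 18 12 17 3 14 13 10 15)(7 8)|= 22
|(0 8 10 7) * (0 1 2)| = 6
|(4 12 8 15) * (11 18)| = 4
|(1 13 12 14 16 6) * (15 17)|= 6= |(1 13 12 14 16 6)(15 17)|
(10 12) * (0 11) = (0 11)(10 12) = [11, 1, 2, 3, 4, 5, 6, 7, 8, 9, 12, 0, 10]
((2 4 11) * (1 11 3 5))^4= ((1 11 2 4 3 5))^4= (1 3 2)(4 11 5)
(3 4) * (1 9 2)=[0, 9, 1, 4, 3, 5, 6, 7, 8, 2]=(1 9 2)(3 4)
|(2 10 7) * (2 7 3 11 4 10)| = 4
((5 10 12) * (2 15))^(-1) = ((2 15)(5 10 12))^(-1) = (2 15)(5 12 10)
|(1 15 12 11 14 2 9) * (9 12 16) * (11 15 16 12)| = 6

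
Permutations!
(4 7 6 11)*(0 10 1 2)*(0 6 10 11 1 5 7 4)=(0 11)(1 2 6)(5 7 10)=[11, 2, 6, 3, 4, 7, 1, 10, 8, 9, 5, 0]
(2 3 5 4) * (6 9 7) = (2 3 5 4)(6 9 7) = [0, 1, 3, 5, 2, 4, 9, 6, 8, 7]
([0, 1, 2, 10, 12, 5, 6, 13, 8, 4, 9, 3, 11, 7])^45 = [0, 1, 2, 4, 3, 5, 6, 13, 8, 11, 12, 9, 10, 7]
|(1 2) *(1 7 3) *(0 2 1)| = 4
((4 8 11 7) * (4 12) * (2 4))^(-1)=((2 4 8 11 7 12))^(-1)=(2 12 7 11 8 4)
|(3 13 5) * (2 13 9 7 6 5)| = |(2 13)(3 9 7 6 5)| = 10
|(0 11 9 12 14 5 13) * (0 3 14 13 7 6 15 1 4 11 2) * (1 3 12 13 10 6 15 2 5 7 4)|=20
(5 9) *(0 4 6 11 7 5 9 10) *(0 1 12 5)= (0 4 6 11 7)(1 12 5 10)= [4, 12, 2, 3, 6, 10, 11, 0, 8, 9, 1, 7, 5]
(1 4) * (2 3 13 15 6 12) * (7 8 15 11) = [0, 4, 3, 13, 1, 5, 12, 8, 15, 9, 10, 7, 2, 11, 14, 6] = (1 4)(2 3 13 11 7 8 15 6 12)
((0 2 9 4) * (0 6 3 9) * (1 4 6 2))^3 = (9)(0 2 4 1)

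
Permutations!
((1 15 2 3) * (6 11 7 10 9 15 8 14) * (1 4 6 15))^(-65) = ((1 8 14 15 2 3 4 6 11 7 10 9))^(-65) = (1 6 14 7 2 9 4 8 11 15 10 3)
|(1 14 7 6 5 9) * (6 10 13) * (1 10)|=15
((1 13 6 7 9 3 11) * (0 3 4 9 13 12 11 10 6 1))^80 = (0 11 12 1 13 7 6 10 3)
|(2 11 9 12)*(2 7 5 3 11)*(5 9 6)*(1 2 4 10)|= |(1 2 4 10)(3 11 6 5)(7 9 12)|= 12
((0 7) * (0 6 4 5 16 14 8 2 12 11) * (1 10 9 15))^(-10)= (0 7 6 4 5 16 14 8 2 12 11)(1 9)(10 15)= ((0 7 6 4 5 16 14 8 2 12 11)(1 10 9 15))^(-10)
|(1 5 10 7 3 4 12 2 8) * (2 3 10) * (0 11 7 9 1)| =9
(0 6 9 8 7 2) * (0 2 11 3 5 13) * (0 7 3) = (0 6 9 8 3 5 13 7 11) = [6, 1, 2, 5, 4, 13, 9, 11, 3, 8, 10, 0, 12, 7]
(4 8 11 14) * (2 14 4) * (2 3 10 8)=[0, 1, 14, 10, 2, 5, 6, 7, 11, 9, 8, 4, 12, 13, 3]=(2 14 3 10 8 11 4)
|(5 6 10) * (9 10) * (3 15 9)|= 6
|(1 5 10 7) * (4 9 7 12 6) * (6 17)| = 9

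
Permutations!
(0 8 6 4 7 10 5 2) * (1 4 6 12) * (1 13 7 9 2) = (0 8 12 13 7 10 5 1 4 9 2) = [8, 4, 0, 3, 9, 1, 6, 10, 12, 2, 5, 11, 13, 7]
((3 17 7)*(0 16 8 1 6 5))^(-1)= (0 5 6 1 8 16)(3 7 17)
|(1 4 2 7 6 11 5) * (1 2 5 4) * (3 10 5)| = |(2 7 6 11 4 3 10 5)| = 8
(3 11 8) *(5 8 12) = (3 11 12 5 8) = [0, 1, 2, 11, 4, 8, 6, 7, 3, 9, 10, 12, 5]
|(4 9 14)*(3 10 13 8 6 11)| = 6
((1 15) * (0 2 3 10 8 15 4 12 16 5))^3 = ((0 2 3 10 8 15 1 4 12 16 5))^3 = (0 10 1 16 2 8 4 5 3 15 12)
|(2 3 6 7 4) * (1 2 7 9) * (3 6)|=|(1 2 6 9)(4 7)|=4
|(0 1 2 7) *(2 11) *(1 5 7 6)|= 12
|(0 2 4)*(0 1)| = |(0 2 4 1)| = 4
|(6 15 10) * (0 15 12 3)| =6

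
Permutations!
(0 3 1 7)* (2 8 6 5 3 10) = [10, 7, 8, 1, 4, 3, 5, 0, 6, 9, 2] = (0 10 2 8 6 5 3 1 7)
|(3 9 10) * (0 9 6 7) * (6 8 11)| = |(0 9 10 3 8 11 6 7)| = 8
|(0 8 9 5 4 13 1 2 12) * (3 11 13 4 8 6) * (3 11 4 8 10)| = 42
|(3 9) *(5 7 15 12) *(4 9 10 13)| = 20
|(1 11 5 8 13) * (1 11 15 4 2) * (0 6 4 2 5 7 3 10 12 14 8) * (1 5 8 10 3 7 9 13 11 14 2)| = 12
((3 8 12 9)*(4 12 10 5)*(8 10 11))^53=((3 10 5 4 12 9)(8 11))^53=(3 9 12 4 5 10)(8 11)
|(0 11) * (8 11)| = 3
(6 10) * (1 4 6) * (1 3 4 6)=(1 6 10 3 4)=[0, 6, 2, 4, 1, 5, 10, 7, 8, 9, 3]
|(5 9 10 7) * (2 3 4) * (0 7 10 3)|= |(10)(0 7 5 9 3 4 2)|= 7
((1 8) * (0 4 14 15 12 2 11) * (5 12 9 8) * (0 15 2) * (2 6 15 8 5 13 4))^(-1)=(0 12 5 9 15 6 14 4 13 1 8 11 2)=((0 2 11 8 1 13 4 14 6 15 9 5 12))^(-1)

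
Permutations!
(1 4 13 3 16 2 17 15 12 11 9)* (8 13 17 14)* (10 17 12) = [0, 4, 14, 16, 12, 5, 6, 7, 13, 1, 17, 9, 11, 3, 8, 10, 2, 15] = (1 4 12 11 9)(2 14 8 13 3 16)(10 17 15)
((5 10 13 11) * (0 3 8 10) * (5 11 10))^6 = (13)(0 8)(3 5)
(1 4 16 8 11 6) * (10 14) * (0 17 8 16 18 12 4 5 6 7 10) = (0 17 8 11 7 10 14)(1 5 6)(4 18 12) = [17, 5, 2, 3, 18, 6, 1, 10, 11, 9, 14, 7, 4, 13, 0, 15, 16, 8, 12]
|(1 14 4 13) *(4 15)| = 5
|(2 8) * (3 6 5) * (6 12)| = |(2 8)(3 12 6 5)| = 4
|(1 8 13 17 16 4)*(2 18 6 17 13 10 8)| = 14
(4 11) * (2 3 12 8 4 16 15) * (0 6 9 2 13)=[6, 1, 3, 12, 11, 5, 9, 7, 4, 2, 10, 16, 8, 0, 14, 13, 15]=(0 6 9 2 3 12 8 4 11 16 15 13)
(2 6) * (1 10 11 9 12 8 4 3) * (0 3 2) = (0 3 1 10 11 9 12 8 4 2 6) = [3, 10, 6, 1, 2, 5, 0, 7, 4, 12, 11, 9, 8]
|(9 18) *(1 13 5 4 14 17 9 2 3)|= 10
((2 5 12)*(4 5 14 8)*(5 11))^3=(2 4 12 8 5 14 11)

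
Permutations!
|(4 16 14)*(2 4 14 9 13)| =5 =|(2 4 16 9 13)|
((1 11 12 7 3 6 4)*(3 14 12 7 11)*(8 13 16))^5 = (1 3 6 4)(7 14 12 11)(8 16 13)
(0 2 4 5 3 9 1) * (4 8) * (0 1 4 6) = (0 2 8 6)(3 9 4 5) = [2, 1, 8, 9, 5, 3, 0, 7, 6, 4]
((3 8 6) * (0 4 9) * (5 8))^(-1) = ((0 4 9)(3 5 8 6))^(-1) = (0 9 4)(3 6 8 5)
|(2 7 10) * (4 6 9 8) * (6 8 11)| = 6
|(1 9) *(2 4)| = |(1 9)(2 4)| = 2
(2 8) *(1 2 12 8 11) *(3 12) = (1 2 11)(3 12 8) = [0, 2, 11, 12, 4, 5, 6, 7, 3, 9, 10, 1, 8]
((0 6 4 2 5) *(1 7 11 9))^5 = ((0 6 4 2 5)(1 7 11 9))^5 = (1 7 11 9)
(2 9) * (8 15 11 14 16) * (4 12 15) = (2 9)(4 12 15 11 14 16 8) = [0, 1, 9, 3, 12, 5, 6, 7, 4, 2, 10, 14, 15, 13, 16, 11, 8]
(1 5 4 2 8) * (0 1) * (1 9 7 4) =(0 9 7 4 2 8)(1 5) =[9, 5, 8, 3, 2, 1, 6, 4, 0, 7]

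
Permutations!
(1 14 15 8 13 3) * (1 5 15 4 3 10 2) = (1 14 4 3 5 15 8 13 10 2) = [0, 14, 1, 5, 3, 15, 6, 7, 13, 9, 2, 11, 12, 10, 4, 8]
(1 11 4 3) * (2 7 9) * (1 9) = (1 11 4 3 9 2 7) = [0, 11, 7, 9, 3, 5, 6, 1, 8, 2, 10, 4]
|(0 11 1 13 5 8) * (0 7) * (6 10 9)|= |(0 11 1 13 5 8 7)(6 10 9)|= 21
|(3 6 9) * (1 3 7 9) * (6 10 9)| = 6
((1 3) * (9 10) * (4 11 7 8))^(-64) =(11)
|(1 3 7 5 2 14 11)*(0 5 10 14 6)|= |(0 5 2 6)(1 3 7 10 14 11)|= 12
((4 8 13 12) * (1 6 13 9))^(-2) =((1 6 13 12 4 8 9))^(-2) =(1 8 12 6 9 4 13)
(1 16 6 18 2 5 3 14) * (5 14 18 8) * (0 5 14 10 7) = (0 5 3 18 2 10 7)(1 16 6 8 14) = [5, 16, 10, 18, 4, 3, 8, 0, 14, 9, 7, 11, 12, 13, 1, 15, 6, 17, 2]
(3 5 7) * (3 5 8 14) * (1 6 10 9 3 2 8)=[0, 6, 8, 1, 4, 7, 10, 5, 14, 3, 9, 11, 12, 13, 2]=(1 6 10 9 3)(2 8 14)(5 7)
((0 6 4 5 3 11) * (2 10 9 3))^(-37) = (0 11 3 9 10 2 5 4 6)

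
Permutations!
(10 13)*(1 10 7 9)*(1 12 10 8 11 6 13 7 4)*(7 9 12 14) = (1 8 11 6 13 4)(7 12 10 9 14) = [0, 8, 2, 3, 1, 5, 13, 12, 11, 14, 9, 6, 10, 4, 7]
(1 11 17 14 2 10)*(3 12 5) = (1 11 17 14 2 10)(3 12 5) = [0, 11, 10, 12, 4, 3, 6, 7, 8, 9, 1, 17, 5, 13, 2, 15, 16, 14]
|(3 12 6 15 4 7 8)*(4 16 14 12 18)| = |(3 18 4 7 8)(6 15 16 14 12)| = 5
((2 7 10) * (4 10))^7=((2 7 4 10))^7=(2 10 4 7)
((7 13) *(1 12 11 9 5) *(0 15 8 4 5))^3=((0 15 8 4 5 1 12 11 9)(7 13))^3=(0 4 12)(1 9 8)(5 11 15)(7 13)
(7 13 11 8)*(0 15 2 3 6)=[15, 1, 3, 6, 4, 5, 0, 13, 7, 9, 10, 8, 12, 11, 14, 2]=(0 15 2 3 6)(7 13 11 8)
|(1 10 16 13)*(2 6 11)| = |(1 10 16 13)(2 6 11)| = 12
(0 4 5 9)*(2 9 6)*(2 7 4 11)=[11, 1, 9, 3, 5, 6, 7, 4, 8, 0, 10, 2]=(0 11 2 9)(4 5 6 7)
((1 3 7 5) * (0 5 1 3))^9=((0 5 3 7 1))^9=(0 1 7 3 5)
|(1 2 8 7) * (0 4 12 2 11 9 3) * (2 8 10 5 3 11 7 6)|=|(0 4 12 8 6 2 10 5 3)(1 7)(9 11)|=18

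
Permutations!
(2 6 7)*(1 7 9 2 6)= (1 7 6 9 2)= [0, 7, 1, 3, 4, 5, 9, 6, 8, 2]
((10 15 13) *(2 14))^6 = (15)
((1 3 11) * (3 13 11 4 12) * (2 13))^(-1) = (1 11 13 2)(3 12 4)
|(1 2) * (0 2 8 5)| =5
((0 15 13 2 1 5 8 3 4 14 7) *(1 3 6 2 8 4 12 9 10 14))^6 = (0 3)(2 7)(6 14)(8 10)(9 13)(12 15)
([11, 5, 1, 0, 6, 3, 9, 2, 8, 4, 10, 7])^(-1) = [3, 2, 7, 5, 9, 1, 4, 11, 8, 6, 10, 0]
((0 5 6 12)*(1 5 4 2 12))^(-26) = (0 2)(1 5 6)(4 12)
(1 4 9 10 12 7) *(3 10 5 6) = (1 4 9 5 6 3 10 12 7) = [0, 4, 2, 10, 9, 6, 3, 1, 8, 5, 12, 11, 7]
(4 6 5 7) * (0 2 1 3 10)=[2, 3, 1, 10, 6, 7, 5, 4, 8, 9, 0]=(0 2 1 3 10)(4 6 5 7)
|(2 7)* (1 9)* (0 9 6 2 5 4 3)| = 9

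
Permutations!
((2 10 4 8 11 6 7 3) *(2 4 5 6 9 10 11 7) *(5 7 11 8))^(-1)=((2 8 11 9 10 7 3 4 5 6))^(-1)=(2 6 5 4 3 7 10 9 11 8)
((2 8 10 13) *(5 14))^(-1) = ((2 8 10 13)(5 14))^(-1) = (2 13 10 8)(5 14)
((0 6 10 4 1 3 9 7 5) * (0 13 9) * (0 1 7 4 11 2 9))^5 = ((0 6 10 11 2 9 4 7 5 13)(1 3))^5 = (0 9)(1 3)(2 13)(4 6)(5 11)(7 10)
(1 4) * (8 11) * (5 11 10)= (1 4)(5 11 8 10)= [0, 4, 2, 3, 1, 11, 6, 7, 10, 9, 5, 8]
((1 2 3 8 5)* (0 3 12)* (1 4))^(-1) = (0 12 2 1 4 5 8 3)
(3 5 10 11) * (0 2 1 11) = (0 2 1 11 3 5 10) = [2, 11, 1, 5, 4, 10, 6, 7, 8, 9, 0, 3]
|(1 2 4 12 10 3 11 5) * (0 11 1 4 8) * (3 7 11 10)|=|(0 10 7 11 5 4 12 3 1 2 8)|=11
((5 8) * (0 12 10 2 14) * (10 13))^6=((0 12 13 10 2 14)(5 8))^6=(14)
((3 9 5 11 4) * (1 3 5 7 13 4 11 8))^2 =((1 3 9 7 13 4 5 8))^2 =(1 9 13 5)(3 7 4 8)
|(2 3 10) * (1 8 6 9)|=12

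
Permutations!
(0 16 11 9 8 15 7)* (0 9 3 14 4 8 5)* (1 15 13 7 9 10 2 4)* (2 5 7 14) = (0 16 11 3 2 4 8 13 14 1 15 9 7 10 5) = [16, 15, 4, 2, 8, 0, 6, 10, 13, 7, 5, 3, 12, 14, 1, 9, 11]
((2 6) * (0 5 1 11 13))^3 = (0 11 5 13 1)(2 6)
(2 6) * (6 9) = [0, 1, 9, 3, 4, 5, 2, 7, 8, 6] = (2 9 6)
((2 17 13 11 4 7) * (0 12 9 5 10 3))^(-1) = (0 3 10 5 9 12)(2 7 4 11 13 17)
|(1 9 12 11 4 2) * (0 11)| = 7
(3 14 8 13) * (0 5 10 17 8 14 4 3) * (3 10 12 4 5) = (0 3 5 12 4 10 17 8 13) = [3, 1, 2, 5, 10, 12, 6, 7, 13, 9, 17, 11, 4, 0, 14, 15, 16, 8]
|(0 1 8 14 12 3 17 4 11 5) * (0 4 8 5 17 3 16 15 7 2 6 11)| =|(0 1 5 4)(2 6 11 17 8 14 12 16 15 7)| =20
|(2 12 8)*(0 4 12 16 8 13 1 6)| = |(0 4 12 13 1 6)(2 16 8)| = 6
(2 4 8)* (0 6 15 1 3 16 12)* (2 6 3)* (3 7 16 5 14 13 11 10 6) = [7, 2, 4, 5, 8, 14, 15, 16, 3, 9, 6, 10, 0, 11, 13, 1, 12] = (0 7 16 12)(1 2 4 8 3 5 14 13 11 10 6 15)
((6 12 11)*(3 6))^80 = (12)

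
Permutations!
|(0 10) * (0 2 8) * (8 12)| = |(0 10 2 12 8)| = 5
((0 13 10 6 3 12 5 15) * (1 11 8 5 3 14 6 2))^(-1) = ((0 13 10 2 1 11 8 5 15)(3 12)(6 14))^(-1) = (0 15 5 8 11 1 2 10 13)(3 12)(6 14)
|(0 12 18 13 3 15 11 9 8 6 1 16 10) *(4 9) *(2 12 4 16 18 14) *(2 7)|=52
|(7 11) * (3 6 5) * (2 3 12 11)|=|(2 3 6 5 12 11 7)|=7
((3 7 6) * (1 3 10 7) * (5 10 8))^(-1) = ((1 3)(5 10 7 6 8))^(-1) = (1 3)(5 8 6 7 10)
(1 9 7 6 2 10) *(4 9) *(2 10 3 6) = [0, 4, 3, 6, 9, 5, 10, 2, 8, 7, 1] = (1 4 9 7 2 3 6 10)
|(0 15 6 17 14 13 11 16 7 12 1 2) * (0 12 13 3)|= |(0 15 6 17 14 3)(1 2 12)(7 13 11 16)|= 12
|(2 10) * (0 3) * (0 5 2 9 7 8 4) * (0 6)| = 10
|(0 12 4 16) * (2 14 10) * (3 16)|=|(0 12 4 3 16)(2 14 10)|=15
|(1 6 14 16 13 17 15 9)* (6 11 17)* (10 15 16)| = 10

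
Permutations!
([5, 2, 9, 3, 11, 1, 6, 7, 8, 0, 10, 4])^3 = (0 2 5 9 1)(4 11)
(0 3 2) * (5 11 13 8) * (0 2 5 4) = (0 3 5 11 13 8 4) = [3, 1, 2, 5, 0, 11, 6, 7, 4, 9, 10, 13, 12, 8]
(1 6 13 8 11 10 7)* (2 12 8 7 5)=(1 6 13 7)(2 12 8 11 10 5)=[0, 6, 12, 3, 4, 2, 13, 1, 11, 9, 5, 10, 8, 7]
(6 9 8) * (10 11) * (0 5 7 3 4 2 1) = (0 5 7 3 4 2 1)(6 9 8)(10 11) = [5, 0, 1, 4, 2, 7, 9, 3, 6, 8, 11, 10]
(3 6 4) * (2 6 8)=[0, 1, 6, 8, 3, 5, 4, 7, 2]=(2 6 4 3 8)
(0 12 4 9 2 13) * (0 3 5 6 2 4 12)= (2 13 3 5 6)(4 9)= [0, 1, 13, 5, 9, 6, 2, 7, 8, 4, 10, 11, 12, 3]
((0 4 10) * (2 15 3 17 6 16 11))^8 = ((0 4 10)(2 15 3 17 6 16 11))^8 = (0 10 4)(2 15 3 17 6 16 11)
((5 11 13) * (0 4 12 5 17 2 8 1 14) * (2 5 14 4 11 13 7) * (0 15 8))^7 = (0 2 7 11)(1 4 12 14 15 8)(5 13 17)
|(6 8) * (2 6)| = 3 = |(2 6 8)|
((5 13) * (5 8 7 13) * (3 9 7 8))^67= ((3 9 7 13))^67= (3 13 7 9)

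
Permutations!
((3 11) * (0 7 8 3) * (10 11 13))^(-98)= ((0 7 8 3 13 10 11))^(-98)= (13)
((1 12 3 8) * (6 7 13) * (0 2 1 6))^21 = (0 12 6)(1 8 13)(2 3 7)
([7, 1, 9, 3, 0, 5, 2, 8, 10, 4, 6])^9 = (0 7 8 10 6 2 9 4)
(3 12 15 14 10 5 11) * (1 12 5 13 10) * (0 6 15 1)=(0 6 15 14)(1 12)(3 5 11)(10 13)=[6, 12, 2, 5, 4, 11, 15, 7, 8, 9, 13, 3, 1, 10, 0, 14]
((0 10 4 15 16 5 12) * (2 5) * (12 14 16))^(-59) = ((0 10 4 15 12)(2 5 14 16))^(-59) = (0 10 4 15 12)(2 5 14 16)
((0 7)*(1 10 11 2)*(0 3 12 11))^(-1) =(0 10 1 2 11 12 3 7)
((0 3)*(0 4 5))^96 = ((0 3 4 5))^96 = (5)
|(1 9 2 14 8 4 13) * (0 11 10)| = 21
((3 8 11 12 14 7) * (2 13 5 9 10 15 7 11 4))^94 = (2 10 8 5 7)(3 13 15 4 9)(11 12 14)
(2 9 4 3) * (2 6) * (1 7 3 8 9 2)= [0, 7, 2, 6, 8, 5, 1, 3, 9, 4]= (1 7 3 6)(4 8 9)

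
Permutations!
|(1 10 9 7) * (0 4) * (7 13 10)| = 6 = |(0 4)(1 7)(9 13 10)|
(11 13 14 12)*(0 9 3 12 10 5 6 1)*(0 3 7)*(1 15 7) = [9, 3, 2, 12, 4, 6, 15, 0, 8, 1, 5, 13, 11, 14, 10, 7] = (0 9 1 3 12 11 13 14 10 5 6 15 7)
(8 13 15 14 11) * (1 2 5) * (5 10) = (1 2 10 5)(8 13 15 14 11) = [0, 2, 10, 3, 4, 1, 6, 7, 13, 9, 5, 8, 12, 15, 11, 14]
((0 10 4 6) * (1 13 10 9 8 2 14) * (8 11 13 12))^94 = ((0 9 11 13 10 4 6)(1 12 8 2 14))^94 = (0 13 6 11 4 9 10)(1 14 2 8 12)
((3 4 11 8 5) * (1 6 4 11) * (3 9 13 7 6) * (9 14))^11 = ((1 3 11 8 5 14 9 13 7 6 4))^11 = (14)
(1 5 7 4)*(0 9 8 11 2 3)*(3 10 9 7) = (0 7 4 1 5 3)(2 10 9 8 11) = [7, 5, 10, 0, 1, 3, 6, 4, 11, 8, 9, 2]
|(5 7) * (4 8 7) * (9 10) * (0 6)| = |(0 6)(4 8 7 5)(9 10)| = 4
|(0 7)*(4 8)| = 2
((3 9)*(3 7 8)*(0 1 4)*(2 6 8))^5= (0 4 1)(2 7 9 3 8 6)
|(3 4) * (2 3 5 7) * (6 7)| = |(2 3 4 5 6 7)| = 6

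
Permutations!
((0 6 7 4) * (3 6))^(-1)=((0 3 6 7 4))^(-1)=(0 4 7 6 3)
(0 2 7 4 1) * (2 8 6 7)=(0 8 6 7 4 1)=[8, 0, 2, 3, 1, 5, 7, 4, 6]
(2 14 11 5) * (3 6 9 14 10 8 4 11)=(2 10 8 4 11 5)(3 6 9 14)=[0, 1, 10, 6, 11, 2, 9, 7, 4, 14, 8, 5, 12, 13, 3]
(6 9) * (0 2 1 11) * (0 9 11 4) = [2, 4, 1, 3, 0, 5, 11, 7, 8, 6, 10, 9] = (0 2 1 4)(6 11 9)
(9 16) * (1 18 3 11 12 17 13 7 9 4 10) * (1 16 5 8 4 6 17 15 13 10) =(1 18 3 11 12 15 13 7 9 5 8 4)(6 17 10 16) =[0, 18, 2, 11, 1, 8, 17, 9, 4, 5, 16, 12, 15, 7, 14, 13, 6, 10, 3]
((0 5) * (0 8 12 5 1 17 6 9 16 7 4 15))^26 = (0 15 4 7 16 9 6 17 1)(5 12 8)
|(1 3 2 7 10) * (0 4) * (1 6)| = |(0 4)(1 3 2 7 10 6)| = 6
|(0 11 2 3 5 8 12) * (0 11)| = 6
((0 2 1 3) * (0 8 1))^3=((0 2)(1 3 8))^3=(8)(0 2)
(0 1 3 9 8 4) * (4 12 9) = [1, 3, 2, 4, 0, 5, 6, 7, 12, 8, 10, 11, 9] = (0 1 3 4)(8 12 9)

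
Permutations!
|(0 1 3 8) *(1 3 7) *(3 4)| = |(0 4 3 8)(1 7)| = 4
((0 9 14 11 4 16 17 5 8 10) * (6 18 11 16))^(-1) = (0 10 8 5 17 16 14 9)(4 11 18 6)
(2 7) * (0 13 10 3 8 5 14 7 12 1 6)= [13, 6, 12, 8, 4, 14, 0, 2, 5, 9, 3, 11, 1, 10, 7]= (0 13 10 3 8 5 14 7 2 12 1 6)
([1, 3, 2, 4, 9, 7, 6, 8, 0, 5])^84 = [9, 5, 2, 7, 8, 1, 6, 3, 4, 0]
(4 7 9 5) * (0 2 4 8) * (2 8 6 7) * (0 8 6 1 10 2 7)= [6, 10, 4, 3, 7, 1, 0, 9, 8, 5, 2]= (0 6)(1 10 2 4 7 9 5)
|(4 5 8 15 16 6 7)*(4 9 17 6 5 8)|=|(4 8 15 16 5)(6 7 9 17)|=20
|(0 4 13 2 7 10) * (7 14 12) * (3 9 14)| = |(0 4 13 2 3 9 14 12 7 10)| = 10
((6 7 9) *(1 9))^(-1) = (1 7 6 9)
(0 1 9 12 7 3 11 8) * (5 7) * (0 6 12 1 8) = (0 8 6 12 5 7 3 11)(1 9) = [8, 9, 2, 11, 4, 7, 12, 3, 6, 1, 10, 0, 5]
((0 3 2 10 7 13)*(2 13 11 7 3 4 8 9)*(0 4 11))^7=(13)(0 11 7)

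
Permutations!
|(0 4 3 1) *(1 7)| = |(0 4 3 7 1)| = 5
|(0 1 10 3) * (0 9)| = |(0 1 10 3 9)| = 5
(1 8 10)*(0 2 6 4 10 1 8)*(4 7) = [2, 0, 6, 3, 10, 5, 7, 4, 1, 9, 8] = (0 2 6 7 4 10 8 1)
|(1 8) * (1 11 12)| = 4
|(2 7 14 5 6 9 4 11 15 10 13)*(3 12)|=|(2 7 14 5 6 9 4 11 15 10 13)(3 12)|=22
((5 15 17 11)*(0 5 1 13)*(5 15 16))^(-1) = (0 13 1 11 17 15)(5 16)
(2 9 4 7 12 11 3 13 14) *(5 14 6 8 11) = [0, 1, 9, 13, 7, 14, 8, 12, 11, 4, 10, 3, 5, 6, 2] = (2 9 4 7 12 5 14)(3 13 6 8 11)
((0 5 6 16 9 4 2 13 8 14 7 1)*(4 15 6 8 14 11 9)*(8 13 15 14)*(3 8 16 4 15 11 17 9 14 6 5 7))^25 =((0 7 1)(2 11 14 3 8 17 9 6 4)(5 13 16 15))^25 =(0 7 1)(2 6 17 3 11 4 9 8 14)(5 13 16 15)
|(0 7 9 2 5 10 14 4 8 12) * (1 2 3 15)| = 13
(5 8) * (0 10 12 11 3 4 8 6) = (0 10 12 11 3 4 8 5 6) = [10, 1, 2, 4, 8, 6, 0, 7, 5, 9, 12, 3, 11]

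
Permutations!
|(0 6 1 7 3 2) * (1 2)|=3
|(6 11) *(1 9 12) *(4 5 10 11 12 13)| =9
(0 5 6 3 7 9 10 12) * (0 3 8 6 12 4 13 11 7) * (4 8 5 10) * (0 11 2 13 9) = (0 10 8 6 5 12 3 11 7)(2 13)(4 9) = [10, 1, 13, 11, 9, 12, 5, 0, 6, 4, 8, 7, 3, 2]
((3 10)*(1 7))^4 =(10)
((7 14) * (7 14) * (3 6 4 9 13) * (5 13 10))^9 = (14)(3 4 10 13 6 9 5)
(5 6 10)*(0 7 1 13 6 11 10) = (0 7 1 13 6)(5 11 10) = [7, 13, 2, 3, 4, 11, 0, 1, 8, 9, 5, 10, 12, 6]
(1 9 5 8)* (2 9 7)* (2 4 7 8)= (1 8)(2 9 5)(4 7)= [0, 8, 9, 3, 7, 2, 6, 4, 1, 5]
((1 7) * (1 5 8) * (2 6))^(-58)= (1 5)(7 8)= ((1 7 5 8)(2 6))^(-58)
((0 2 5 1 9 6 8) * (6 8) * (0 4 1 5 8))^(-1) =(0 9 1 4 8 2) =((0 2 8 4 1 9))^(-1)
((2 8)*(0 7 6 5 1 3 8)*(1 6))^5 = (0 2 8 3 1 7)(5 6)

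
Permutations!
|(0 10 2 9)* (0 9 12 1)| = 5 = |(0 10 2 12 1)|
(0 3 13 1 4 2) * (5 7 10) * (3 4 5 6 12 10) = (0 4 2)(1 5 7 3 13)(6 12 10) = [4, 5, 0, 13, 2, 7, 12, 3, 8, 9, 6, 11, 10, 1]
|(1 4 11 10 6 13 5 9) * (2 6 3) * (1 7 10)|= 24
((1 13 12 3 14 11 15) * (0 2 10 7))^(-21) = (15)(0 7 10 2)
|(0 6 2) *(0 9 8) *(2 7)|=|(0 6 7 2 9 8)|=6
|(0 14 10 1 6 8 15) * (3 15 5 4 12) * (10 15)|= |(0 14 15)(1 6 8 5 4 12 3 10)|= 24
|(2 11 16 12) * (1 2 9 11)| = |(1 2)(9 11 16 12)| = 4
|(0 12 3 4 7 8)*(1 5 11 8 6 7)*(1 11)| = |(0 12 3 4 11 8)(1 5)(6 7)| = 6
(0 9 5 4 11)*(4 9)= (0 4 11)(5 9)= [4, 1, 2, 3, 11, 9, 6, 7, 8, 5, 10, 0]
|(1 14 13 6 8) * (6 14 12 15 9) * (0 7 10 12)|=|(0 7 10 12 15 9 6 8 1)(13 14)|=18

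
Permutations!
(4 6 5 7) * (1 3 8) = (1 3 8)(4 6 5 7) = [0, 3, 2, 8, 6, 7, 5, 4, 1]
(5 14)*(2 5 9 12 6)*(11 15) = (2 5 14 9 12 6)(11 15) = [0, 1, 5, 3, 4, 14, 2, 7, 8, 12, 10, 15, 6, 13, 9, 11]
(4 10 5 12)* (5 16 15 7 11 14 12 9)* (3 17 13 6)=(3 17 13 6)(4 10 16 15 7 11 14 12)(5 9)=[0, 1, 2, 17, 10, 9, 3, 11, 8, 5, 16, 14, 4, 6, 12, 7, 15, 13]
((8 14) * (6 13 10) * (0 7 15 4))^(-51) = ((0 7 15 4)(6 13 10)(8 14))^(-51) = (0 7 15 4)(8 14)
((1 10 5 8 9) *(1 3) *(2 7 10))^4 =(1 5)(2 8)(3 10)(7 9)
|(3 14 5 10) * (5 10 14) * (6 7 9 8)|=|(3 5 14 10)(6 7 9 8)|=4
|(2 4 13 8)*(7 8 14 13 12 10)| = |(2 4 12 10 7 8)(13 14)| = 6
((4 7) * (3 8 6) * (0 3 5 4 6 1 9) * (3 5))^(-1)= (0 9 1 8 3 6 7 4 5)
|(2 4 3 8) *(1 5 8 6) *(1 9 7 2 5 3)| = |(1 3 6 9 7 2 4)(5 8)| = 14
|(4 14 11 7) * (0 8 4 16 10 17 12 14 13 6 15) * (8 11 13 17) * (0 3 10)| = |(0 11 7 16)(3 10 8 4 17 12 14 13 6 15)| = 20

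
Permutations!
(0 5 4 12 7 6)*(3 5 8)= (0 8 3 5 4 12 7 6)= [8, 1, 2, 5, 12, 4, 0, 6, 3, 9, 10, 11, 7]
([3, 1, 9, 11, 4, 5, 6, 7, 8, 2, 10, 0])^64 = (0 3 11)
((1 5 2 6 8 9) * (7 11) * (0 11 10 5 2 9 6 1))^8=((0 11 7 10 5 9)(1 2)(6 8))^8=(0 7 5)(9 11 10)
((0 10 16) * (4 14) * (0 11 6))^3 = (0 11 10 6 16)(4 14)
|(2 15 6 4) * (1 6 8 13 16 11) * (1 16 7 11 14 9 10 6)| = 12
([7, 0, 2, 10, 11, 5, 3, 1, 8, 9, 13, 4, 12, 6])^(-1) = [1, 7, 2, 6, 11, 5, 13, 0, 8, 9, 3, 4, 12, 10]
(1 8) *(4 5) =(1 8)(4 5) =[0, 8, 2, 3, 5, 4, 6, 7, 1]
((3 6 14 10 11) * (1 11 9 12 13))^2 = ((1 11 3 6 14 10 9 12 13))^2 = (1 3 14 9 13 11 6 10 12)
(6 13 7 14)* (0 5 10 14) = (0 5 10 14 6 13 7) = [5, 1, 2, 3, 4, 10, 13, 0, 8, 9, 14, 11, 12, 7, 6]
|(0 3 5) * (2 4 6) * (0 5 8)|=|(0 3 8)(2 4 6)|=3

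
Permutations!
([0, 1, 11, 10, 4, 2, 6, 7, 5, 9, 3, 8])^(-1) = [0, 1, 5, 10, 4, 8, 6, 7, 11, 9, 3, 2]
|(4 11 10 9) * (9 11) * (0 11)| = |(0 11 10)(4 9)| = 6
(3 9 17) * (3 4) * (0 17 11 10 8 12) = (0 17 4 3 9 11 10 8 12) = [17, 1, 2, 9, 3, 5, 6, 7, 12, 11, 8, 10, 0, 13, 14, 15, 16, 4]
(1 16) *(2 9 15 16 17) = (1 17 2 9 15 16) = [0, 17, 9, 3, 4, 5, 6, 7, 8, 15, 10, 11, 12, 13, 14, 16, 1, 2]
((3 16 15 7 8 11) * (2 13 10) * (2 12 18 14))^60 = (18)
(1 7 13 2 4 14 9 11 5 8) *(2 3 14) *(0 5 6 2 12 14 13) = (0 5 8 1 7)(2 4 12 14 9 11 6)(3 13) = [5, 7, 4, 13, 12, 8, 2, 0, 1, 11, 10, 6, 14, 3, 9]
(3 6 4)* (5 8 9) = [0, 1, 2, 6, 3, 8, 4, 7, 9, 5] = (3 6 4)(5 8 9)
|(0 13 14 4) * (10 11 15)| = |(0 13 14 4)(10 11 15)| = 12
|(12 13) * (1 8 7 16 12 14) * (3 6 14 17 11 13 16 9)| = 42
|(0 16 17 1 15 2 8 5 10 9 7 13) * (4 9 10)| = |(0 16 17 1 15 2 8 5 4 9 7 13)| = 12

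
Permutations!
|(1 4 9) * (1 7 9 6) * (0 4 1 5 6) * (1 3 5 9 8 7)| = 10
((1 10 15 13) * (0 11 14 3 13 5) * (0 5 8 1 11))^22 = (1 15)(3 11)(8 10)(13 14)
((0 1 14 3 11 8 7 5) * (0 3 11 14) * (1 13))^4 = ((0 13 1)(3 14 11 8 7 5))^4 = (0 13 1)(3 7 11)(5 8 14)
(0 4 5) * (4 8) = (0 8 4 5) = [8, 1, 2, 3, 5, 0, 6, 7, 4]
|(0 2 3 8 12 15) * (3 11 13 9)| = |(0 2 11 13 9 3 8 12 15)| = 9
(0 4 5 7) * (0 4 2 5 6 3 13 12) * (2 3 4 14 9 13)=(0 3 2 5 7 14 9 13 12)(4 6)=[3, 1, 5, 2, 6, 7, 4, 14, 8, 13, 10, 11, 0, 12, 9]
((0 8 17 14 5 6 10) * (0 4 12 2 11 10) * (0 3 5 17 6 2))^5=(0 2)(3 4)(5 12)(6 10)(8 11)(14 17)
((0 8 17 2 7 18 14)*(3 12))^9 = (0 17 7 14 8 2 18)(3 12)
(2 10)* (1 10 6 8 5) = [0, 10, 6, 3, 4, 1, 8, 7, 5, 9, 2] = (1 10 2 6 8 5)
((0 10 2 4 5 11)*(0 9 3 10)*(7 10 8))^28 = ((2 4 5 11 9 3 8 7 10))^28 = (2 4 5 11 9 3 8 7 10)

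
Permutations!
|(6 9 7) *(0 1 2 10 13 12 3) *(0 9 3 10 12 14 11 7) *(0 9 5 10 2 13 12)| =12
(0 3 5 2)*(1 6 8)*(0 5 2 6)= (0 3 2 5 6 8 1)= [3, 0, 5, 2, 4, 6, 8, 7, 1]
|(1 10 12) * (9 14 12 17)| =6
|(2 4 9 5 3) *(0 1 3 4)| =|(0 1 3 2)(4 9 5)| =12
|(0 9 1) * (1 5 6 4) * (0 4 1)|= 6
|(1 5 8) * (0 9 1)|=|(0 9 1 5 8)|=5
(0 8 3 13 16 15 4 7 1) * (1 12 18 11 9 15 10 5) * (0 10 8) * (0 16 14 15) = [16, 10, 2, 13, 7, 1, 6, 12, 3, 0, 5, 9, 18, 14, 15, 4, 8, 17, 11] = (0 16 8 3 13 14 15 4 7 12 18 11 9)(1 10 5)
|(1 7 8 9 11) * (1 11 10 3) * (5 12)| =6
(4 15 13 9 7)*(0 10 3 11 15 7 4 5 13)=(0 10 3 11 15)(4 7 5 13 9)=[10, 1, 2, 11, 7, 13, 6, 5, 8, 4, 3, 15, 12, 9, 14, 0]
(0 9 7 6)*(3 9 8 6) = [8, 1, 2, 9, 4, 5, 0, 3, 6, 7] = (0 8 6)(3 9 7)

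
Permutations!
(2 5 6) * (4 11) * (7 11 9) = (2 5 6)(4 9 7 11) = [0, 1, 5, 3, 9, 6, 2, 11, 8, 7, 10, 4]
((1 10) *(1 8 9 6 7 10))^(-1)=(6 9 8 10 7)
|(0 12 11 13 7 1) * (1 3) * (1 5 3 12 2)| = |(0 2 1)(3 5)(7 12 11 13)| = 12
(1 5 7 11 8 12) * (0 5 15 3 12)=(0 5 7 11 8)(1 15 3 12)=[5, 15, 2, 12, 4, 7, 6, 11, 0, 9, 10, 8, 1, 13, 14, 3]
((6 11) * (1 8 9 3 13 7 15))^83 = ((1 8 9 3 13 7 15)(6 11))^83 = (1 15 7 13 3 9 8)(6 11)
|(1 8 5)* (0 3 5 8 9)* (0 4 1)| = 3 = |(0 3 5)(1 9 4)|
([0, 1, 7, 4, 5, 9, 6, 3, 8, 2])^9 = [0, 1, 4, 9, 2, 7, 6, 5, 8, 3]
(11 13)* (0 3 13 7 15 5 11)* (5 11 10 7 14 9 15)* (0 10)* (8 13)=[3, 1, 2, 8, 4, 0, 6, 5, 13, 15, 7, 14, 12, 10, 9, 11]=(0 3 8 13 10 7 5)(9 15 11 14)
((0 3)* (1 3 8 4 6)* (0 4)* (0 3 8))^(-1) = ((1 8 3 4 6))^(-1) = (1 6 4 3 8)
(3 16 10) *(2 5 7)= [0, 1, 5, 16, 4, 7, 6, 2, 8, 9, 3, 11, 12, 13, 14, 15, 10]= (2 5 7)(3 16 10)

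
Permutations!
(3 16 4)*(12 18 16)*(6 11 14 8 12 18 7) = (3 18 16 4)(6 11 14 8 12 7) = [0, 1, 2, 18, 3, 5, 11, 6, 12, 9, 10, 14, 7, 13, 8, 15, 4, 17, 16]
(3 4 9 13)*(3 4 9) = [0, 1, 2, 9, 3, 5, 6, 7, 8, 13, 10, 11, 12, 4] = (3 9 13 4)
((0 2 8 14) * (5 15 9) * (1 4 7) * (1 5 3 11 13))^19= (0 14 8 2)(1 4 7 5 15 9 3 11 13)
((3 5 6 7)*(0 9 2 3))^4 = (0 5 9 6 2 7 3) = ((0 9 2 3 5 6 7))^4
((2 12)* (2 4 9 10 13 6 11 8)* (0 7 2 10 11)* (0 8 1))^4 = (13)(0 4)(1 12)(2 11)(7 9)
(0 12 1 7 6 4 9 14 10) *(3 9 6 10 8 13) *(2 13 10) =[12, 7, 13, 9, 6, 5, 4, 2, 10, 14, 0, 11, 1, 3, 8] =(0 12 1 7 2 13 3 9 14 8 10)(4 6)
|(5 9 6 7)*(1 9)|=5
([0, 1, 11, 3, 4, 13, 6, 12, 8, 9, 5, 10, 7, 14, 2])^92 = (2 10 13)(5 14 11)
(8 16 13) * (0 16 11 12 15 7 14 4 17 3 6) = (0 16 13 8 11 12 15 7 14 4 17 3 6) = [16, 1, 2, 6, 17, 5, 0, 14, 11, 9, 10, 12, 15, 8, 4, 7, 13, 3]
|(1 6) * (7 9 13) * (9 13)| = |(1 6)(7 13)| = 2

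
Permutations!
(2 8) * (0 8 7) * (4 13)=(0 8 2 7)(4 13)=[8, 1, 7, 3, 13, 5, 6, 0, 2, 9, 10, 11, 12, 4]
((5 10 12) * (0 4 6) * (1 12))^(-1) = ((0 4 6)(1 12 5 10))^(-1) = (0 6 4)(1 10 5 12)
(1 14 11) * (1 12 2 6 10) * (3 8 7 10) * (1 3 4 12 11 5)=[0, 14, 6, 8, 12, 1, 4, 10, 7, 9, 3, 11, 2, 13, 5]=(1 14 5)(2 6 4 12)(3 8 7 10)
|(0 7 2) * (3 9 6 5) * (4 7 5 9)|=|(0 5 3 4 7 2)(6 9)|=6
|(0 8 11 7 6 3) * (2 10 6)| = |(0 8 11 7 2 10 6 3)| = 8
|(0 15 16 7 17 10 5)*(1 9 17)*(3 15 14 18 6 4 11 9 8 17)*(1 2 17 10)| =|(0 14 18 6 4 11 9 3 15 16 7 2 17 1 8 10 5)| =17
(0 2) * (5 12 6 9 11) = (0 2)(5 12 6 9 11) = [2, 1, 0, 3, 4, 12, 9, 7, 8, 11, 10, 5, 6]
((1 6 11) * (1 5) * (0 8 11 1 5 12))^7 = (0 12 11 8)(1 6)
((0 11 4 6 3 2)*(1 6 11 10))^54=((0 10 1 6 3 2)(4 11))^54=(11)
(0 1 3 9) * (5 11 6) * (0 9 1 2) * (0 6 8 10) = (0 2 6 5 11 8 10)(1 3) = [2, 3, 6, 1, 4, 11, 5, 7, 10, 9, 0, 8]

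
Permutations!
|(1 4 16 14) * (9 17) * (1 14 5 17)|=6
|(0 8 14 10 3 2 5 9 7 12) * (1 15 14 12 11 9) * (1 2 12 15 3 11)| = 22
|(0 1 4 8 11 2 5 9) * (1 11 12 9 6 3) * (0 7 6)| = 8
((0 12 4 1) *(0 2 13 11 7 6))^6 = (0 11 1)(2 12 7)(4 6 13)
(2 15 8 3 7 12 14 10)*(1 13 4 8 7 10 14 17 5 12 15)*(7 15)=(1 13 4 8 3 10 2)(5 12 17)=[0, 13, 1, 10, 8, 12, 6, 7, 3, 9, 2, 11, 17, 4, 14, 15, 16, 5]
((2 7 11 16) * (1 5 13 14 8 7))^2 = (1 13 8 11 2 5 14 7 16)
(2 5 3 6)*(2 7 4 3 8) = [0, 1, 5, 6, 3, 8, 7, 4, 2] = (2 5 8)(3 6 7 4)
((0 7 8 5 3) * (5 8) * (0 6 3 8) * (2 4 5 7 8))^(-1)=((0 8)(2 4 5)(3 6))^(-1)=(0 8)(2 5 4)(3 6)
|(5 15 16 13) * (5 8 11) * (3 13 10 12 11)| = 6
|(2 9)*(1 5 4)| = |(1 5 4)(2 9)| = 6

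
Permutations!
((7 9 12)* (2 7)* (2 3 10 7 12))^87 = (2 10)(3 9)(7 12)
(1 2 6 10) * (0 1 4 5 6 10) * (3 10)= (0 1 2 3 10 4 5 6)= [1, 2, 3, 10, 5, 6, 0, 7, 8, 9, 4]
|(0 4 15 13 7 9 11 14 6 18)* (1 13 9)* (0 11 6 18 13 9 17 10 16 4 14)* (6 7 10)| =84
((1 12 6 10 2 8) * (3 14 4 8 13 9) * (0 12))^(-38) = ((0 12 6 10 2 13 9 3 14 4 8 1))^(-38) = (0 8 14 9 2 6)(1 4 3 13 10 12)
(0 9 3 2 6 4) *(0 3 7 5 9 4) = (0 4 3 2 6)(5 9 7) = [4, 1, 6, 2, 3, 9, 0, 5, 8, 7]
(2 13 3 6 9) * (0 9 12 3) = (0 9 2 13)(3 6 12) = [9, 1, 13, 6, 4, 5, 12, 7, 8, 2, 10, 11, 3, 0]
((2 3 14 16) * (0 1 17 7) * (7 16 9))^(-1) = ((0 1 17 16 2 3 14 9 7))^(-1) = (0 7 9 14 3 2 16 17 1)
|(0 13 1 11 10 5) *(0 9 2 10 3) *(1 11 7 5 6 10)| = 20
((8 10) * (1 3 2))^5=((1 3 2)(8 10))^5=(1 2 3)(8 10)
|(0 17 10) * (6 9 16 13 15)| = 15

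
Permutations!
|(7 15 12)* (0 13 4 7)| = |(0 13 4 7 15 12)| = 6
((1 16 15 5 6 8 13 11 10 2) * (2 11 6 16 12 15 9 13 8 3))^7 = (1 6 16 12 3 9 15 2 13 5)(10 11)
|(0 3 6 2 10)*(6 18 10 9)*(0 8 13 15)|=|(0 3 18 10 8 13 15)(2 9 6)|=21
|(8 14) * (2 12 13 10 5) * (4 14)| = 15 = |(2 12 13 10 5)(4 14 8)|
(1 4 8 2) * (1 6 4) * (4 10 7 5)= (2 6 10 7 5 4 8)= [0, 1, 6, 3, 8, 4, 10, 5, 2, 9, 7]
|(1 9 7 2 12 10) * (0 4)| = |(0 4)(1 9 7 2 12 10)| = 6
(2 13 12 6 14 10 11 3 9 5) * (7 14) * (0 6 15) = (0 6 7 14 10 11 3 9 5 2 13 12 15) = [6, 1, 13, 9, 4, 2, 7, 14, 8, 5, 11, 3, 15, 12, 10, 0]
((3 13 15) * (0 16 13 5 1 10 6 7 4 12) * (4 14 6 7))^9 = (0 14 5 16 6 1 13 4 10 15 12 7 3) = ((0 16 13 15 3 5 1 10 7 14 6 4 12))^9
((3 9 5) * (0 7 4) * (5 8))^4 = ((0 7 4)(3 9 8 5))^4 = (9)(0 7 4)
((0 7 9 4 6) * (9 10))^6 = (10)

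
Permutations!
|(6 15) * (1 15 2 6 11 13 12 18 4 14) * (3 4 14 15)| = 18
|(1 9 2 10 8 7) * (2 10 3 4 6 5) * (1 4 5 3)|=10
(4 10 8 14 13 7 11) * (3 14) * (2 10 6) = (2 10 8 3 14 13 7 11 4 6) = [0, 1, 10, 14, 6, 5, 2, 11, 3, 9, 8, 4, 12, 7, 13]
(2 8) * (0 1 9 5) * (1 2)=(0 2 8 1 9 5)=[2, 9, 8, 3, 4, 0, 6, 7, 1, 5]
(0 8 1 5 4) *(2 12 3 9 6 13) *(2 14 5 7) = (0 8 1 7 2 12 3 9 6 13 14 5 4) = [8, 7, 12, 9, 0, 4, 13, 2, 1, 6, 10, 11, 3, 14, 5]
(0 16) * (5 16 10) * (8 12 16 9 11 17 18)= (0 10 5 9 11 17 18 8 12 16)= [10, 1, 2, 3, 4, 9, 6, 7, 12, 11, 5, 17, 16, 13, 14, 15, 0, 18, 8]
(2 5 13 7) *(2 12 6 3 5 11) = (2 11)(3 5 13 7 12 6) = [0, 1, 11, 5, 4, 13, 3, 12, 8, 9, 10, 2, 6, 7]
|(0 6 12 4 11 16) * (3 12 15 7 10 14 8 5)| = |(0 6 15 7 10 14 8 5 3 12 4 11 16)| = 13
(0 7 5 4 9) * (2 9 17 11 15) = (0 7 5 4 17 11 15 2 9) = [7, 1, 9, 3, 17, 4, 6, 5, 8, 0, 10, 15, 12, 13, 14, 2, 16, 11]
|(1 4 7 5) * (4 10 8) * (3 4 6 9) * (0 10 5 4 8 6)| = 6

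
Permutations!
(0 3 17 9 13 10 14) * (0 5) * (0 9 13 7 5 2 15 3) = (2 15 3 17 13 10 14)(5 9 7) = [0, 1, 15, 17, 4, 9, 6, 5, 8, 7, 14, 11, 12, 10, 2, 3, 16, 13]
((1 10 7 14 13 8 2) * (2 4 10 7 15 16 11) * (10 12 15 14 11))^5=(1 7 11 2)(4 14 15 8 10 12 13 16)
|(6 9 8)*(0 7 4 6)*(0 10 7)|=|(4 6 9 8 10 7)|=6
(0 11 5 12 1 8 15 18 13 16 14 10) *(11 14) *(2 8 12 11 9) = (0 14 10)(1 12)(2 8 15 18 13 16 9)(5 11) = [14, 12, 8, 3, 4, 11, 6, 7, 15, 2, 0, 5, 1, 16, 10, 18, 9, 17, 13]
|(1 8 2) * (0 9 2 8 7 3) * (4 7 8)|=8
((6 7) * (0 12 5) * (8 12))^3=(0 5 12 8)(6 7)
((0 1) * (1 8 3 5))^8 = (0 5 8 1 3)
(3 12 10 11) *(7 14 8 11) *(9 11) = (3 12 10 7 14 8 9 11) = [0, 1, 2, 12, 4, 5, 6, 14, 9, 11, 7, 3, 10, 13, 8]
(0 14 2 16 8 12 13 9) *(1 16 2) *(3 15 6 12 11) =(0 14 1 16 8 11 3 15 6 12 13 9) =[14, 16, 2, 15, 4, 5, 12, 7, 11, 0, 10, 3, 13, 9, 1, 6, 8]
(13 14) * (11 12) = (11 12)(13 14) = [0, 1, 2, 3, 4, 5, 6, 7, 8, 9, 10, 12, 11, 14, 13]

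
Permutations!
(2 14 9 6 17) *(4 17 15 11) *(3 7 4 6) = [0, 1, 14, 7, 17, 5, 15, 4, 8, 3, 10, 6, 12, 13, 9, 11, 16, 2] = (2 14 9 3 7 4 17)(6 15 11)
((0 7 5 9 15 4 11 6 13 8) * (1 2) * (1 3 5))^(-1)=(0 8 13 6 11 4 15 9 5 3 2 1 7)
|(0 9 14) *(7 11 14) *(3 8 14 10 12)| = 9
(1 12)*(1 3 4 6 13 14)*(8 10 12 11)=(1 11 8 10 12 3 4 6 13 14)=[0, 11, 2, 4, 6, 5, 13, 7, 10, 9, 12, 8, 3, 14, 1]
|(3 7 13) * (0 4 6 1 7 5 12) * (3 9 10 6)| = 30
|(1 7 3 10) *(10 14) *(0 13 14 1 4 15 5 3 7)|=9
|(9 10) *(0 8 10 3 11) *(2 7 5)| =|(0 8 10 9 3 11)(2 7 5)| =6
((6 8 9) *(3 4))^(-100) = (6 9 8)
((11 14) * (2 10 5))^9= ((2 10 5)(11 14))^9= (11 14)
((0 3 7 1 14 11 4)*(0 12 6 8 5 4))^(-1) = ((0 3 7 1 14 11)(4 12 6 8 5))^(-1) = (0 11 14 1 7 3)(4 5 8 6 12)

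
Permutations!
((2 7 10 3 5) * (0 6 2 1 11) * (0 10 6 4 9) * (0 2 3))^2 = ((0 4 9 2 7 6 3 5 1 11 10))^2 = (0 9 7 3 1 10 4 2 6 5 11)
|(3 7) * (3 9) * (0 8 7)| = 5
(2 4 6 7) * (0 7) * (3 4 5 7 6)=[6, 1, 5, 4, 3, 7, 0, 2]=(0 6)(2 5 7)(3 4)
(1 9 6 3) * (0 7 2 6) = (0 7 2 6 3 1 9) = [7, 9, 6, 1, 4, 5, 3, 2, 8, 0]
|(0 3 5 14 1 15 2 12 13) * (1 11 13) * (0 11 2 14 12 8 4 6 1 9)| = |(0 3 5 12 9)(1 15 14 2 8 4 6)(11 13)| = 70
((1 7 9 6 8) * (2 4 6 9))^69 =(9)(1 4)(2 8)(6 7)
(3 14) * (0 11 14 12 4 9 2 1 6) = [11, 6, 1, 12, 9, 5, 0, 7, 8, 2, 10, 14, 4, 13, 3] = (0 11 14 3 12 4 9 2 1 6)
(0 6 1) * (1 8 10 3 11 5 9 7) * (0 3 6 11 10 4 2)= (0 11 5 9 7 1 3 10 6 8 4 2)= [11, 3, 0, 10, 2, 9, 8, 1, 4, 7, 6, 5]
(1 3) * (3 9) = (1 9 3) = [0, 9, 2, 1, 4, 5, 6, 7, 8, 3]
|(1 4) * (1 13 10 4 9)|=|(1 9)(4 13 10)|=6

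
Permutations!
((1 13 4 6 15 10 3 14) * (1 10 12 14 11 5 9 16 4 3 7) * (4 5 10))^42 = (16)(4 15 14 6 12)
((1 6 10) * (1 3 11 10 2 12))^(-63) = (1 6 2 12)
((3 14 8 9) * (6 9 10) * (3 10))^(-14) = (3 14 8)(6 9 10)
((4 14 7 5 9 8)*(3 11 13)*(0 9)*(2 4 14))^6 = ((0 9 8 14 7 5)(2 4)(3 11 13))^6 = (14)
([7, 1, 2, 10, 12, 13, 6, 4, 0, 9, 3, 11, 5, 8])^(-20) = [7, 1, 2, 3, 12, 13, 6, 4, 0, 9, 10, 11, 5, 8]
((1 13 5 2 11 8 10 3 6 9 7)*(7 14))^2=((1 13 5 2 11 8 10 3 6 9 14 7))^2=(1 5 11 10 6 14)(2 8 3 9 7 13)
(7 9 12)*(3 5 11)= (3 5 11)(7 9 12)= [0, 1, 2, 5, 4, 11, 6, 9, 8, 12, 10, 3, 7]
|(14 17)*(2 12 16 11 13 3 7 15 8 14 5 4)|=13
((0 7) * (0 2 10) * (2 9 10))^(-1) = ((0 7 9 10))^(-1) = (0 10 9 7)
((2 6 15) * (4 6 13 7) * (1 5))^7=(1 5)(2 13 7 4 6 15)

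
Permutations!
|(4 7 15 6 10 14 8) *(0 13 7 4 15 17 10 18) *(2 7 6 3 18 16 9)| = |(0 13 6 16 9 2 7 17 10 14 8 15 3 18)| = 14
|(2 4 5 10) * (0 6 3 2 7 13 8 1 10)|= 30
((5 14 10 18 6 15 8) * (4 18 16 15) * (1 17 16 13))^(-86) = (1 8 13 15 10 16 14 17 5)(4 18 6)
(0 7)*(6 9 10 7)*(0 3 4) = (0 6 9 10 7 3 4) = [6, 1, 2, 4, 0, 5, 9, 3, 8, 10, 7]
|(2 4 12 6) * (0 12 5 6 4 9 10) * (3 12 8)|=10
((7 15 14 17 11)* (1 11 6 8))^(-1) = (1 8 6 17 14 15 7 11) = ((1 11 7 15 14 17 6 8))^(-1)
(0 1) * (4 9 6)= (0 1)(4 9 6)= [1, 0, 2, 3, 9, 5, 4, 7, 8, 6]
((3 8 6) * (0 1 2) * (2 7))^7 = ((0 1 7 2)(3 8 6))^7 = (0 2 7 1)(3 8 6)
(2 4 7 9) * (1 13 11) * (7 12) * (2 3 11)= (1 13 2 4 12 7 9 3 11)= [0, 13, 4, 11, 12, 5, 6, 9, 8, 3, 10, 1, 7, 2]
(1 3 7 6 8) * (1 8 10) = (1 3 7 6 10) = [0, 3, 2, 7, 4, 5, 10, 6, 8, 9, 1]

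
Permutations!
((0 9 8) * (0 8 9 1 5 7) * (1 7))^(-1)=(9)(0 7)(1 5)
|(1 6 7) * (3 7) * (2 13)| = |(1 6 3 7)(2 13)| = 4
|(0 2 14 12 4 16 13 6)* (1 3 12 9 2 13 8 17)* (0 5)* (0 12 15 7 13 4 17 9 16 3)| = 55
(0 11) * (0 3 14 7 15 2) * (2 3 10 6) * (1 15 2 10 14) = (0 11 14 7 2)(1 15 3)(6 10) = [11, 15, 0, 1, 4, 5, 10, 2, 8, 9, 6, 14, 12, 13, 7, 3]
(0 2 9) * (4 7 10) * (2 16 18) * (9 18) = [16, 1, 18, 3, 7, 5, 6, 10, 8, 0, 4, 11, 12, 13, 14, 15, 9, 17, 2] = (0 16 9)(2 18)(4 7 10)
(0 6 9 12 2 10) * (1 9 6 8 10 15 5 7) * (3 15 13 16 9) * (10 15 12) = [8, 3, 13, 12, 4, 7, 6, 1, 15, 10, 0, 11, 2, 16, 14, 5, 9] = (0 8 15 5 7 1 3 12 2 13 16 9 10)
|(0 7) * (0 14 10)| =|(0 7 14 10)| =4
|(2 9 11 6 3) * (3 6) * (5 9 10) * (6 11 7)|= 8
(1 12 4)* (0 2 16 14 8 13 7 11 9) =(0 2 16 14 8 13 7 11 9)(1 12 4) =[2, 12, 16, 3, 1, 5, 6, 11, 13, 0, 10, 9, 4, 7, 8, 15, 14]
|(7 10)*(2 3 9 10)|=5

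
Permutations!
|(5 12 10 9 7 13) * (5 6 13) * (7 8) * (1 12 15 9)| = 30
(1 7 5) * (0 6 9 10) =(0 6 9 10)(1 7 5) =[6, 7, 2, 3, 4, 1, 9, 5, 8, 10, 0]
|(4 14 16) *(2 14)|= 4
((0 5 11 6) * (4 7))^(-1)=((0 5 11 6)(4 7))^(-1)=(0 6 11 5)(4 7)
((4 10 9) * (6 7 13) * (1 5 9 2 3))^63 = (13)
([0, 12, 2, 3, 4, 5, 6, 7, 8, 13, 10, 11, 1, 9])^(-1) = (1 12)(9 13)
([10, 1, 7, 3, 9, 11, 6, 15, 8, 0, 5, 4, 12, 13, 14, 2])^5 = (0 9 4 11 5 10)(2 15 7)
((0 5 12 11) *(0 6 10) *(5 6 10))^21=(0 12)(5 10)(6 11)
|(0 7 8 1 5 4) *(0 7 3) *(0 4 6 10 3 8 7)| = 8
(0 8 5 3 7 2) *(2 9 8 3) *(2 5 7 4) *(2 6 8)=(0 3 4 6 8 7 9 2)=[3, 1, 0, 4, 6, 5, 8, 9, 7, 2]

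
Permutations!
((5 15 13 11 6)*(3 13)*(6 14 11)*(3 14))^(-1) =(3 11 14 15 5 6 13)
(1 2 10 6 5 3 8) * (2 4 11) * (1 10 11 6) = [0, 4, 11, 8, 6, 3, 5, 7, 10, 9, 1, 2] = (1 4 6 5 3 8 10)(2 11)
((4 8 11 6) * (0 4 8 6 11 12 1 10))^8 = (0 4 6 8 12 1 10) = ((0 4 6 8 12 1 10))^8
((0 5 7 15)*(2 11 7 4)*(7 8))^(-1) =(0 15 7 8 11 2 4 5)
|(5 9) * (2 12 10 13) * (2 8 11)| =|(2 12 10 13 8 11)(5 9)| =6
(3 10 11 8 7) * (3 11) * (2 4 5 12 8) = (2 4 5 12 8 7 11)(3 10) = [0, 1, 4, 10, 5, 12, 6, 11, 7, 9, 3, 2, 8]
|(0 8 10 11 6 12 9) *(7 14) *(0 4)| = |(0 8 10 11 6 12 9 4)(7 14)| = 8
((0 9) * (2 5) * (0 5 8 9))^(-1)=((2 8 9 5))^(-1)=(2 5 9 8)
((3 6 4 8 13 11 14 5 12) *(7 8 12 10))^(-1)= (3 12 4 6)(5 14 11 13 8 7 10)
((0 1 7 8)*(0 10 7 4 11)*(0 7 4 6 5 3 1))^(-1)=(1 3 5 6)(4 10 8 7 11)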